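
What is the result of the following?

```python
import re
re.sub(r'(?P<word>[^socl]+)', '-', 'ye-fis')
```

This matches one or more of any character except [socl] (captured as 'word').
Matches: at [0:5] → 'ye-fi'.
`sub` substitutes '-' at each match site.

'-s'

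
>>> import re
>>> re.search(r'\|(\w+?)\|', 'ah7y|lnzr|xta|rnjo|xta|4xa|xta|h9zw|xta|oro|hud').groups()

('lnzr',)

Unlike `match`, `search` isn't anchored — it looks for the pattern anywhere in the string.
The match spans [4:10] → '|lnzr|'.
Captured: group 1 = 'lnzr'.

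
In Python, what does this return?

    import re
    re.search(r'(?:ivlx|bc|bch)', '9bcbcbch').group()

'bc'

The match spans [1:3] → 'bc'.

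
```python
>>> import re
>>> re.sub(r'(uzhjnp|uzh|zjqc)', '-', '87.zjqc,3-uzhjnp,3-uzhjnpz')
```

Alternation isn't longest-match — the leftmost alternative that fits at this position is chosen.
Matches: at [3:7] → 'zjqc'; at [10:16] → 'uzhjnp'; at [19:25] → 'uzhjnp'.
Each match is replaced by '-'.

'87.-,3--,3--z'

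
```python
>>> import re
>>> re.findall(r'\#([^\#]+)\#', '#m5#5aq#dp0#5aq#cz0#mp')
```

['m5', 'dp0', 'cz0']

One capturing group, so `findall` returns just the captured substring from each match — 3 in all.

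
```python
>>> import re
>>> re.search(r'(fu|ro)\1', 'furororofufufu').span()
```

The backreference `\1` re-matches whatever the first group consumed, character for character.
`re.search` scans for the first position where the pattern succeeds.
The match spans [2:6] → 'roro'.
Captured: group 1 = 'ro'.

(2, 6)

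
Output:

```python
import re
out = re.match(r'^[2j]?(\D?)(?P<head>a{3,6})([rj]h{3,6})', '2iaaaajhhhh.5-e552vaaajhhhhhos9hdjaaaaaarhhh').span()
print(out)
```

`match` is anchored at position 0; if the pattern doesn't fit there, it returns None.
The match spans [0:11] → '2iaaaajhhhh'.

(0, 11)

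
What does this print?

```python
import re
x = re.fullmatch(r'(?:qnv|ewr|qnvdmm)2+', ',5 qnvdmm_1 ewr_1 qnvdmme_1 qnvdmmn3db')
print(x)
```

None

`re.fullmatch` is like wrapping the pattern in `^…$` (in single-line mode).
Here the pattern can't cover the whole string, so the call returns None.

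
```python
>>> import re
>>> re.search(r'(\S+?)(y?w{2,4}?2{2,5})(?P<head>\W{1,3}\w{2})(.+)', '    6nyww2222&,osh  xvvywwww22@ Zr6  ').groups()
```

('6n', 'yww2222', '&,os', 'h  xvvywwww22@ Zr6  ')

The match spans [4:37] → '6nyww2222&,osh  xvvywwww22@ Zr6  '.
Captured: group 1 = '6n', group 2 = 'yww2222', group 3 = '&,os', group 4 = 'h  xvvywwww22@ Zr6  '.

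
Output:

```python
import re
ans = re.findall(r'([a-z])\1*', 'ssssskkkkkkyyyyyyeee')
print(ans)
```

The backreference `\1` re-matches whatever the first group consumed, character for character.
One capturing group, so `findall` returns just the captured substring from each match — 4 in all.

['s', 'k', 'y', 'e']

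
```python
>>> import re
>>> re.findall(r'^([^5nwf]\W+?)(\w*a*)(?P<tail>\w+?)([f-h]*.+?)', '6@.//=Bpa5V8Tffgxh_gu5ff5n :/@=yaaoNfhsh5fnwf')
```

[('6@.//=', 'Bpa5V8Tffgxh_gu5ff5', 'n', ' ')]

This matches anchored at the start of the string; then any character except [5nwf], then one or more of a non-word character (lazy) (captured); then zero or more of a word character, then zero or more of a literal 'a' (captured); then one or more of a word character (lazy) (captured as 'tail'); then zero or more of a character in [f-h], then one or more of any character (lazy) (captured).
A non-greedy quantifier consumes as few characters as it can — just enough that the remainder of the pattern still matches from where it stops; whatever follows it matches normally.
Matches: at [0:27] match '6@.//=Bpa5V8Tffgxh_gu5ff5n ', groups = ('6@.//=', 'Bpa5V8Tffgxh_gu5ff5', 'n', ' ').
4 groups means the one result is a tuple of 4 captured strings — 1 here.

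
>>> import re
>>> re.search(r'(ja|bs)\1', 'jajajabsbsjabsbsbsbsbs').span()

The backreference `\1` re-matches whatever the first group consumed, character for character.
The match spans [0:4] → 'jaja'.

(0, 4)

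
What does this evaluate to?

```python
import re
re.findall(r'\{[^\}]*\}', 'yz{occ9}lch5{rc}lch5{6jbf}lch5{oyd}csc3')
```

['{occ9}', '{rc}', '{6jbf}', '{oyd}']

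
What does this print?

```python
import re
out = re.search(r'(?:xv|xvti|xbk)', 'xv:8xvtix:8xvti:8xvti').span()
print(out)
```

(0, 2)

`search` walks the string left to right and returns the first match it finds.
The match spans [0:2] → 'xv'.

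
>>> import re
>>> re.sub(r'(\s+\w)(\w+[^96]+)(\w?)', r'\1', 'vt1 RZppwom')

'vt1 R'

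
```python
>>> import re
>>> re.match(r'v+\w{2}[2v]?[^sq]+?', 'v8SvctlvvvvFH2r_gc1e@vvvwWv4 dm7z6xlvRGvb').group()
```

'v8Svc'

Pattern: one or more of a literal 'v', then exactly 2 of a word character; then optionally one of [2v], then one or more of any character except [sq] (lazy).
Because the quantifier is non-greedy, it stops expanding at the earliest point where the rest of the pattern can succeed.
`re.match` only tries the pattern at the start of the string.
The match spans [0:5] → 'v8Svc'.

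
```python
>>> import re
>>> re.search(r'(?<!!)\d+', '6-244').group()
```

'6'

The negative lookahead/lookbehind blocks any match where the forbidden context is present.
Unlike `match`, `search` isn't anchored — it looks for the pattern anywhere in the string.
The match spans [0:1] → '6'.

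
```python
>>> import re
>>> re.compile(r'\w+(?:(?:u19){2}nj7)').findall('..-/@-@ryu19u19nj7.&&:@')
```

['ryu19u19nj7']

Pattern: one or more of a word character; then the literal 'u19' repeated 2 times, then the literal 'nj7' (non-capturing group).
Scanning left to right: at [7:18] → 'ryu19u19nj7'.
Since nothing is captured, `findall` lists the 1 matched substring directly.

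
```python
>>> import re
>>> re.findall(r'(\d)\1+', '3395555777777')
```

['3', '5', '7']

`\1` has to match the exact text group 1 already captured.
`findall` collects group 1 from each match (3 total).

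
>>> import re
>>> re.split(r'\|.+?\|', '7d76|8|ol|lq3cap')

A non-greedy quantifier consumes as few characters as it can — just enough that the remainder of the pattern still matches from where it stops; whatever follows it matches normally.
Matches to split on: at [4:7] → '|8|'.
The string is cut at each match, leaving 2 pieces.

['7d76', 'ol|lq3cap']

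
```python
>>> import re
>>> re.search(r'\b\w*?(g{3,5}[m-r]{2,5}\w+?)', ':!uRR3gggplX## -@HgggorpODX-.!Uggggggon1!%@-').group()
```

'HgggorpO'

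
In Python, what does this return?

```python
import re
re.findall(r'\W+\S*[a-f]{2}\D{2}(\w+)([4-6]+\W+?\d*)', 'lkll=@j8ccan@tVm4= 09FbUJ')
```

The pattern matches one or more of a non-word character, then zero or more of a non-whitespace character; then exactly 2 of a character in [a-f], then exactly 2 of a non-digit; then one or more of a word character (captured); then one or more of a character in [4-6], then one or more of a non-word character (lazy), then zero or more of a digit (captured).
Because the quantifier is non-greedy, it stops expanding at the earliest point where the rest of the pattern can succeed.
Walking the string: at [4:18] match '=@j8ccan@tVm4=', groups = ('tVm', '4=').
2 groups means the one result is a tuple of 2 captured strings — 1 here.

[('tVm', '4=')]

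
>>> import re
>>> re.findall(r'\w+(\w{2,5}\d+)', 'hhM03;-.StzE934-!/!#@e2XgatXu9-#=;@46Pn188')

This matches one or more of a word character; then 2 to 5 of a word character, then one or more of a digit (captured).
Walking the string: at [0:5] match 'hhM03', group 1 = 'M03'; at [8:15] match 'StzE934', group 1 = '934'; at [21:30] match 'e2XgatXu9', group 1 = 'Xu9'; at [35:42] match '46Pn188', group 1 = '188'.
With a single group, `findall` returns only what that group captured — 4 items.

['M03', '934', 'Xu9', '188']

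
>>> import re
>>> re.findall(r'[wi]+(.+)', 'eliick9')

['ck9']

The pattern matches one or more of one of [wi]; then one or more of any character (captured).
`findall` collects group 1 from the one match (1 total).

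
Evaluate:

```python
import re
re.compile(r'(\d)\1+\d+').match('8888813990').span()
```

`\1` is not a pattern — it's the concrete string captured by group 1, re-applied verbatim.
`re.match` only tries the pattern at the start of the string.
The match spans [0:10] → '8888813990'.
Captured: group 1 = '8'.

(0, 10)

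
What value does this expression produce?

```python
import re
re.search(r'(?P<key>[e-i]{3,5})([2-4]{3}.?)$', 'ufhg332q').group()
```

'fhg332q'

This matches 3 to 5 of a character in [e-i] (captured as 'key'); then exactly 3 of a character in [2-4], then optionally any character (captured); then anchored at the end.
Unlike `match`, `search` isn't anchored — it looks for the pattern anywhere in the string.
The match spans [1:8] → 'fhg332q'.
Captured: group 1 = 'fhg', group 2 = '332q'.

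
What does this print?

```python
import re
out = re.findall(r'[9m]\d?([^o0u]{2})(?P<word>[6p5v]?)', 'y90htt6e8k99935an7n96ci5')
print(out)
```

[('ht', ''), ('93', '5'), ('ci', '5')]

This matches one of [9m], then optionally a digit; then exactly 2 of any character except [o0u] (captured); then optionally one of [6p5v] (captured as 'word').
Scanning left to right: at [1:5] match '90ht', groups = ('ht', ''); at [10:15] match '99935', groups = ('93', '5'); at [19:24] match '96ci5', groups = ('ci', '5').
Multiple groups make `findall` return tuples — one 2-tuple for each match.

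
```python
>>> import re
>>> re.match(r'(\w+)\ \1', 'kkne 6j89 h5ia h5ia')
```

None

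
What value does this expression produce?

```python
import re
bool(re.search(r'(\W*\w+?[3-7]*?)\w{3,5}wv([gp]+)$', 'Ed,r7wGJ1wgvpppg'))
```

Pattern: zero or more of a non-word character, then one or more of a word character (lazy), then zero or more of a character in [3-7] (lazy) (captured); then 3 to 5 of a word character, then the literal 'wv'; then one or more of one of [gp] (captured); then anchored at the end.
Here nothing in the string fits, so the call returns None, and `bool(None)` is False.

False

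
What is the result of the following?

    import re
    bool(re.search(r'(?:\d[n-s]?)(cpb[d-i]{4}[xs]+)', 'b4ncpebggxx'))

False

Here nothing in the string fits, so the call returns None, and `bool(None)` is False.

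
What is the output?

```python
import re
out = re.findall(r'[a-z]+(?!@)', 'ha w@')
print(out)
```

Because the assertion is negative and zero-width, positions next to the forbidden text are skipped.
Walking the string: at [0:2] → 'ha'.
No capturing groups, so `findall` returns the 1 full match string.

['ha']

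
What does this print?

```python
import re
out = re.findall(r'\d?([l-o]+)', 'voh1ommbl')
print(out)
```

Pattern: optionally a digit; then one or more of a character in [l-o] (captured).
Walking the string: at [1:2] match 'o', group 1 = 'o'; at [3:7] match '1omm', group 1 = 'omm'; at [8:9] match 'l', group 1 = 'l'.
Because there's exactly one group, `findall` drops the full match and keeps group 1 from each hit.

['o', 'omm', 'l']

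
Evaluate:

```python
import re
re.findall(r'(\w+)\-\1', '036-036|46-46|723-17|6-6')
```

`\1` has to match the exact text group 1 already captured.
Walking the string: at [0:7] match '036-036', group 1 = '036'; at [8:13] match '46-46', group 1 = '46'; at [21:24] match '6-6', group 1 = '6'.
One capturing group, so `findall` returns just the captured substring from each match — 3 in all.

['036', '46', '6']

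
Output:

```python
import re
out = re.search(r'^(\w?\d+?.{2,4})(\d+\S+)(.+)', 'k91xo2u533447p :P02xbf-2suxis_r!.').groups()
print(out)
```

Pattern: anchored at the start of the string; then optionally a word character, then one or more of a digit (lazy), then 2 to 4 of any character (captured); then one or more of a digit, then one or more of a non-whitespace character (captured); then one or more of any character (captured).
With the lazy modifier that quantifier settles for the fewest repetitions that let the rest of the pattern succeed (the atoms after it are unaffected and can still be greedy).
`re.search` tries every starting position until one works.
The match spans [0:33] → 'k91xo2u533447p :P02xbf-2suxis_r!.'.
Captured: group 1 = 'k91xo', group 2 = '2u533447p', group 3 = ' :P02xbf-2suxis_r!.'.

('k91xo', '2u533447p', ' :P02xbf-2suxis_r!.')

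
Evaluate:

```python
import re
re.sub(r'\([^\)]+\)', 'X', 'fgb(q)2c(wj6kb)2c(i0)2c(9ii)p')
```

Matches: at [3:6] → '(q)'; at [8:15] → '(wj6kb)'; at [17:21] → '(i0)'; at [23:28] → '(9ii)'.
Every occurrence is swapped for 'X'.

'fgbX2cX2cX2cXp'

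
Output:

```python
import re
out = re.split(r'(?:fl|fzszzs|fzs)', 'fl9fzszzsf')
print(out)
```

The regex engine tests alternatives in the order written; an earlier branch that matches wins even if a later one would match more.
`split` removes every match and returns the 3 fragments in between.

['', '9', 'f']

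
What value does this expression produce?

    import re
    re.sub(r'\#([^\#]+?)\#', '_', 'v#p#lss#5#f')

Each match is replaced by '_'.

'v_lss_f'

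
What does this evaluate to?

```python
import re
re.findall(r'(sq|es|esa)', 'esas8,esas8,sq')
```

`|` is ordered: at each position the engine commits to the first alternative that works.
One capturing group, so `findall` returns just the captured substring from each match — 3 in all.

['es', 'es', 'sq']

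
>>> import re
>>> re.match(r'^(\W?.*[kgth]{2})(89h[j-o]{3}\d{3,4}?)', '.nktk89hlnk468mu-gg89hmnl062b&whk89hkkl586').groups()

('.nktk89hlnk468mu-gg89hmnl062b&whk', '89hkkl586')

The match spans [0:42] → '.nktk89hlnk468mu-gg89hmnl062b&whk89hkkl586'.
Captured: group 1 = '.nktk89hlnk468mu-gg89hmnl062b&whk', group 2 = '89hkkl586'.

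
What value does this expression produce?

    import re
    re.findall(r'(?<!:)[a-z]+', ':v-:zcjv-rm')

['cjv', 'rm']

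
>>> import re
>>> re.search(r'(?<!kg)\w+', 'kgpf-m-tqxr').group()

'kgpf'

The negative lookahead/lookbehind blocks any match where the forbidden context is present.
The match spans [0:4] → 'kgpf'.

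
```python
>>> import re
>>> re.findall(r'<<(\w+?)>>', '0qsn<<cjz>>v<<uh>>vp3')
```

['cjz', 'uh']

One capturing group, so `findall` returns just the captured substring from each match — 2 in all.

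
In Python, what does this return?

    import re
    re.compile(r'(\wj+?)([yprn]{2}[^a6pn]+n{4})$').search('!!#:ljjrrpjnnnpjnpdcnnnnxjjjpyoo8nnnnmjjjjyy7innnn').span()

(37, 50)

This matches a word character, then one or more of the literal 'j' (lazy) (captured); then exactly 2 of one of [yprn], then one or more of any character except [a6pn], then exactly 4 of a literal 'n' (captured); then anchored at the end.
The match spans [37:50] → 'mjjjjyy7innnn'.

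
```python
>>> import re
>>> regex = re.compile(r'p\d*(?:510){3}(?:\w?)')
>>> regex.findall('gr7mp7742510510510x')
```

['p7742510510510x']

This matches the literal 'p', then zero or more of a digit, then the literal '510' repeated 3 times; then optionally a word character (non-capturing group).
Matches: at [4:19] → 'p7742510510510x'.
With no groups in the pattern, `findall` gives back each whole match — 1 here.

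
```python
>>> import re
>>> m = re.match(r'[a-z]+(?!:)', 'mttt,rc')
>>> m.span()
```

`match` is anchored at position 0; if the pattern doesn't fit there, it returns None.
The match spans [0:4] → 'mttt'.

(0, 4)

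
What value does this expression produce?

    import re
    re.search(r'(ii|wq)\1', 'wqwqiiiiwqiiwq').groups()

The match spans [0:4] → 'wqwq'.
Captured: group 1 = 'wq'.

('wq',)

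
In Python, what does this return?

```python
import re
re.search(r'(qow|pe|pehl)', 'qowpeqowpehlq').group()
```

'qow'

`re.search` scans for the first position where the pattern succeeds.
The match spans [0:3] → 'qow'.
Captured: group 1 = 'qow'.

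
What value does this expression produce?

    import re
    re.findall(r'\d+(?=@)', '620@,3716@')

['620', '3716']

The lookaround is zero-width — it requires the adjacent text to match without consuming it, so the asserted text isn't part of the match.
With no groups in the pattern, `findall` gives back each whole match — 2 here.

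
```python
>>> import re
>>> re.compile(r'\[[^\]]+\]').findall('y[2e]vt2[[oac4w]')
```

['[2e]', '[[oac4w]']

Matches: at [1:5] → '[2e]'; at [8:16] → '[[oac4w]'.
Since nothing is captured, `findall` lists the 2 matched substrings directly.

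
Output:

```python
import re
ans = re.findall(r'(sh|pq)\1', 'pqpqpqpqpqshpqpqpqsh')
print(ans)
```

['pq', 'pq', 'pq']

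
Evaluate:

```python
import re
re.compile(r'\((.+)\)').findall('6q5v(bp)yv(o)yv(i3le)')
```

Matches: at [4:21] match '(bp)yv(o)yv(i3le)', group 1 = 'bp)yv(o)yv(i3le'.
With a single group, `findall` returns only what that group captured — 1 item.

['bp)yv(o)yv(i3le']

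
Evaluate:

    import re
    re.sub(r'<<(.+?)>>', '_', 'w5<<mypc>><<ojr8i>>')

'w5__'

Matches: at [2:10] → '<<mypc>>'; at [10:19] → '<<ojr8i>>'.
Each match is replaced by '_'.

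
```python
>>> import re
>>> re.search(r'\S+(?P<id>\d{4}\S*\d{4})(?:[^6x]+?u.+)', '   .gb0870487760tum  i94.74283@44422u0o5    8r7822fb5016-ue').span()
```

(3, 59)

Pattern: one or more of a non-whitespace character; then exactly 4 of a digit, then zero or more of a non-whitespace character, then exactly 4 of a digit (captured as 'id'); then one or more of any character except [6x] (lazy), then a literal 'u', then one or more of any character (non-capturing group).
Unlike `match`, `search` isn't anchored — it looks for the pattern anywhere in the string.
The match spans [3:59] → '.gb0870487760tum  i94.74283@44422u0o5    8r7822fb5016-ue'.
Captured: group 1 = '70487760'.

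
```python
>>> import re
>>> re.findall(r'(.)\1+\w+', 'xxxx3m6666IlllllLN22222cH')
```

The backreference `\1` re-matches whatever the first group consumed, character for character.
Scanning left to right: at [0:25] match 'xxxx3m6666IlllllLN22222cH', group 1 = 'x'.
`findall` collects group 1 from the one match (1 total).

['x']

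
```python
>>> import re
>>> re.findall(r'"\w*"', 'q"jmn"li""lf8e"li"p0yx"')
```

['"jmn"', '""', '"li"']

Matches: at [1:6] → '"jmn"'; at [8:10] → '""'; at [14:18] → '"li"'.
With no groups in the pattern, `findall` gives back each whole match — 3 here.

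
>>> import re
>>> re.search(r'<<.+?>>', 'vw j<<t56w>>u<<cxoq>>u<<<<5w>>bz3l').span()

(4, 12)

The match spans [4:12] → '<<t56w>>'.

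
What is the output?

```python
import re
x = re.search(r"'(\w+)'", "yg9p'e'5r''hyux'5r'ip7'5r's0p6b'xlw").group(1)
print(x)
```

The match spans [4:7] → "'e'".
Captured: group 1 = 'e'.

e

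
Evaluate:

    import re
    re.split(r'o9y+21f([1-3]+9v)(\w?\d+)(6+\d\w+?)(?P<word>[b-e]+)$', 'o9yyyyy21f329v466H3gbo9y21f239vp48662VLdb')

Pattern: the literal 'o9', then one or more of a literal 'y', then the literal '21f'; then one or more of a character in [1-3], then the literal '9v' (captured); then optionally a word character, then one or more of a digit (captured); then one or more of a literal '6', then a digit, then one or more of a word character (lazy) (captured); then one or more of a character in [b-e] (captured as 'word'); then anchored at the end.
Lazy quantifiers expand one character at a time until the remainder of the pattern can match.
Matches to split on: at [0:41] → 'o9yyyyy21f329v466H3gbo9y21f239vp48662VLdb'.
The group in the pattern means `split` returns the separators' captures alongside the pieces.

['', '329v', '4', '66H3gbo9y21f239vp48662VL', 'db', '']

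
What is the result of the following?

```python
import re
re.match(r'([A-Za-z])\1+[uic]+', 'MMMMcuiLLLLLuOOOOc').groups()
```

('M',)

`\1` has to match the exact text group 1 already captured.
With `match`, the pattern is implicitly anchored at the beginning.
The match spans [0:7] → 'MMMMcui'.
Captured: group 1 = 'M'.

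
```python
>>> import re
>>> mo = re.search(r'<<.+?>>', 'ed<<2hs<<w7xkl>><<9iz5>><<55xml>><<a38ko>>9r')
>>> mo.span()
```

With the lazy modifier that quantifier settles for the fewest repetitions that let the rest of the pattern succeed (the atoms after it are unaffected and can still be greedy).
Unlike `match`, `search` isn't anchored — it looks for the pattern anywhere in the string.
The match spans [2:16] → '<<2hs<<w7xkl>>'.

(2, 16)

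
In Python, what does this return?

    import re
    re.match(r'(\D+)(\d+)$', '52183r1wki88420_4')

None

`re.match` won't scan ahead — the pattern has to work from the very first character.
Here position 0 doesn't satisfy it, so the call returns None.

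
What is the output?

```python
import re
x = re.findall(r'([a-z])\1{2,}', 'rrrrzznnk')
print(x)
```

['r']

`\1` has to match the exact text group 1 already captured.
Scanning left to right: at [0:4] match 'rrrr', group 1 = 'r'.
`findall` collects group 1 from the one match (1 total).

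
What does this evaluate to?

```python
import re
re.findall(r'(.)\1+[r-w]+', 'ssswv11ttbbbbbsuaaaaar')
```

`\1` has to match the exact text group 1 already captured.
Walking the string: at [0:5] match 'ssswv', group 1 = 's'; at [5:9] match '11tt', group 1 = '1'; at [9:16] match 'bbbbbsu', group 1 = 'b'; at [16:22] match 'aaaaar', group 1 = 'a'.
One capturing group, so `findall` returns just the captured substring from each match — 4 in all.

['s', '1', 'b', 'a']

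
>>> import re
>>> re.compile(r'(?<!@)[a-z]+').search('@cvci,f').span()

`(?!…)`/`(?<!…)` only lets a position through if the neighbouring text does NOT match; no characters are consumed.
Unlike `match`, `search` isn't anchored — it looks for the pattern anywhere in the string.
The match spans [2:5] → 'vci'.

(2, 5)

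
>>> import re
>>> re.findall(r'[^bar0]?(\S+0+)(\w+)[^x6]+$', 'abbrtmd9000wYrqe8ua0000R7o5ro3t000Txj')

[('abbrtmd9000wYrqe8ua0000R7o5ro3t000', 'Tx')]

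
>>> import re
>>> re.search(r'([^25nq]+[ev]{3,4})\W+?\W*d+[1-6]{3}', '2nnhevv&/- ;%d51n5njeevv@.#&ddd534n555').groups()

('jeevv',)

The pattern matches one or more of any character except [25nq], then 3 to 4 of one of [ev] (captured); then one or more of a non-word character (lazy), then zero or more of a non-word character; then one or more of the literal 'd', then exactly 3 of a character in [1-6].
Unlike `match`, `search` isn't anchored — it looks for the pattern anywhere in the string.
The match spans [19:34] → 'jeevv@.#&ddd534'.
Captured: group 1 = 'jeevv'.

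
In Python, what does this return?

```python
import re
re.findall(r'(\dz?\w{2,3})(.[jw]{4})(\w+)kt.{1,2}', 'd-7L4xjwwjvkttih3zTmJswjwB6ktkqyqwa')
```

[('7L4', 'xjwwj', 'vkttih3zTmJswjwB6')]

This matches a digit, then optionally a literal 'z', then 2 to 3 of a word character (captured); then any character, then exactly 4 of one of [jw] (captured); then one or more of a word character (captured); then the literal 'kt', then 1 to 2 of any character.
Scanning left to right: at [2:31] match '7L4xjwwjvkttih3zTmJswjwB6ktkq', groups = ('7L4', 'xjwwj', 'vkttih3zTmJswjwB6').
With 3 capturing groups, `findall` returns a 3-tuple per match.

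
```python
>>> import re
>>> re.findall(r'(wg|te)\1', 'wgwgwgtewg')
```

`\1` is not a pattern — it's the concrete string captured by group 1, re-applied verbatim.
Scanning left to right: at [0:4] match 'wgwg', group 1 = 'wg'.
One capturing group, so `findall` returns just the captured substring from the one match — 1 in all.

['wg']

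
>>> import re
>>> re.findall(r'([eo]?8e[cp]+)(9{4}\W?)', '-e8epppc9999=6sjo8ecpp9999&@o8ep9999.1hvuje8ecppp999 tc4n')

`findall` packs the 2 group values into a tuple for every match.

[('e8epppc', '9999='), ('o8ecpp', '9999&'), ('o8ep', '9999.')]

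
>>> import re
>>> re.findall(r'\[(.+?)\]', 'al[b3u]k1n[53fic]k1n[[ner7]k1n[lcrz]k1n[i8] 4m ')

['b3u', '53fic', '[ner7', 'lcrz', 'i8']

One capturing group, so `findall` returns just the captured substring from each match — 5 in all.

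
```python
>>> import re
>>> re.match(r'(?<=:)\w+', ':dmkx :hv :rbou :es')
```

`re.match` only tries the pattern at the start of the string.
Here the string doesn't start with a match, so the call returns None.

None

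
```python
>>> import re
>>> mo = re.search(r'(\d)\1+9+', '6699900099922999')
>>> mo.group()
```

'66999'

A backreference is literal: `\1` must see the identical characters the first group matched.
`search` walks the string left to right and returns the first match it finds.
The match spans [0:5] → '66999'.
Captured: group 1 = '6'.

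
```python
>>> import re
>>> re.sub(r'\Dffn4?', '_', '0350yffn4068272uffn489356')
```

Each match is replaced by '_'.

'0350_068272_89356'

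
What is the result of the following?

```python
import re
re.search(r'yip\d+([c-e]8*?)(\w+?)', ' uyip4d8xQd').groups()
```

('d', '8')

The match spans [2:8] → 'yip4d8'.
Captured: group 1 = 'd', group 2 = '8'.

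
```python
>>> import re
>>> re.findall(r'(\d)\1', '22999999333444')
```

`\1` is not a pattern — it's the concrete string captured by group 1, re-applied verbatim.
Walking the string: at [0:2] match '22', group 1 = '2'; at [2:4] match '99', group 1 = '9'; at [4:6] match '99', group 1 = '9'; at [6:8] match '99', group 1 = '9'; at [8:10] match '33', group 1 = '3'; ….
Because there's exactly one group, `findall` drops the full match and keeps group 1 from each hit.

['2', '9', '9', '9', '3', '4']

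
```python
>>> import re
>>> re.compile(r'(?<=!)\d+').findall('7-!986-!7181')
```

['986', '7181']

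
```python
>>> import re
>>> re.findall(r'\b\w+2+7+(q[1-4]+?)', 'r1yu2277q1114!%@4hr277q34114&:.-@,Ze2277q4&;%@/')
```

['q1', 'q3', 'q4']

This matches a word boundary (`\b`, zero-width); then one or more of a word character; then one or more of a literal '2', then one or more of the literal '7'; then the literal 'q', then one or more of a character in [1-4] (lazy) (captured).
Matches: at [0:10] match 'r1yu2277q1', group 1 = 'q1'; at [16:24] match '4hr277q3', group 1 = 'q3'; at [34:42] match 'Ze2277q4', group 1 = 'q4'.
Because there's exactly one group, `findall` drops the full match and keeps group 1 from each hit.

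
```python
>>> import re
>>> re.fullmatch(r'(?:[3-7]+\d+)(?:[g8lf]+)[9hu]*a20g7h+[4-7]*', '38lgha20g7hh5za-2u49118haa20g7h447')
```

None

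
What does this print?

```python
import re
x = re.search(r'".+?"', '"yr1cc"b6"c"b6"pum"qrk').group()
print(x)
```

"yr1cc"

Because the quantifier is non-greedy, it stops expanding at the earliest point where the rest of the pattern can succeed.
The match spans [0:7] → '"yr1cc"'.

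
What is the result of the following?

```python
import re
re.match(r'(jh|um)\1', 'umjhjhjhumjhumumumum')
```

`\1` is not a pattern — it's the concrete string captured by group 1, re-applied verbatim.
`match` is anchored at position 0; if the pattern doesn't fit there, it returns None.
Here the pattern fails at index 0, so the call returns None.

None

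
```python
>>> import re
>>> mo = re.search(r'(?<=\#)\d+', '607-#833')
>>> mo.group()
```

The lookaround is zero-width — it requires the adjacent text to match without consuming it, so the asserted text isn't part of the match.
The match spans [5:8] → '833'.

'833'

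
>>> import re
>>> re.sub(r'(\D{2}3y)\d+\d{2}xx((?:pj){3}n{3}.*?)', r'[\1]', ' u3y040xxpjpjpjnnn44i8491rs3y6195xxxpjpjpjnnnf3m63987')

'[ u3y]44i8491rs3y6195xxxpjpjpjnnnf3m63987'

The pattern matches exactly 2 of a non-digit, then the literal '3y' (captured); then one or more of a digit, then exactly 2 of a digit, then the literal 'xx'; then the literal 'pj' repeated 3 times, then exactly 3 of a literal 'n', then zero or more of any character (lazy) (captured).
A non-greedy quantifier consumes as few characters as it can — just enough that the remainder of the pattern still matches from where it stops; whatever follows it matches normally.
Matches: at [0:18] → ' u3y040xxpjpjpjnnn'.
The replacement refers to a captured group, so each match is rewritten using its own captured text.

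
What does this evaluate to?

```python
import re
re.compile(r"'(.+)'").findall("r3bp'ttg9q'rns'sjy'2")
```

["ttg9q'rns'sjy"]

Scanning left to right: at [4:19] match "'ttg9q'rns'sjy'", group 1 = "ttg9q'rns'sjy".
`findall` collects group 1 from the one match (1 total).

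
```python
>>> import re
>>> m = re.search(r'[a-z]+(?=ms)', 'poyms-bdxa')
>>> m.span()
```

(0, 3)

The `(?=…)`/`(?<=…)` assertion just peeks at neighbouring text; it doesn't advance the match position.
The match spans [0:3] → 'poy'.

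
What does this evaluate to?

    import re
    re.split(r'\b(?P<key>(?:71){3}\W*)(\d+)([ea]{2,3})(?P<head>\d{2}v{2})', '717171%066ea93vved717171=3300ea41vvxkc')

['', '717171%', '066', 'ea', '93vv', 'ed717171=3300ea41vvxkc']

The pattern matches a word boundary (`\b`, zero-width); then the literal '71' repeated 3 times, then zero or more of a non-word character (captured as 'key'); then one or more of a digit (captured); then 2 to 3 of one of [ea] (captured); then exactly 2 of a digit, then exactly 2 of a literal 'v' (captured as 'head').
Matches to split on: at [0:16] → '717171%066ea93vv'.
`re.split` interleaves the captured-group text with the surrounding fragments.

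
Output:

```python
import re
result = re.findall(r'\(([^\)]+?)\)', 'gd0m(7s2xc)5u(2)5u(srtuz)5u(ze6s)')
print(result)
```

Matches: at [4:11] match '(7s2xc)', group 1 = '7s2xc'; at [13:16] match '(2)', group 1 = '2'; at [18:25] match '(srtuz)', group 1 = 'srtuz'; at [27:33] match '(ze6s)', group 1 = 'ze6s'.
One capturing group, so `findall` returns just the captured substring from each match — 4 in all.

['7s2xc', '2', 'srtuz', 'ze6s']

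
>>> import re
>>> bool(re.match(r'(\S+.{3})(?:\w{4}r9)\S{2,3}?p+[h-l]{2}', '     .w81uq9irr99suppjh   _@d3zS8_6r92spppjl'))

False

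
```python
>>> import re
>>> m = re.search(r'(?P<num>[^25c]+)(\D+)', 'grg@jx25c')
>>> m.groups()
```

('grg@j', 'x')

This matches one or more of any character except [25c] (captured as 'num'); then one or more of a non-digit (captured).
Unlike `match`, `search` isn't anchored — it looks for the pattern anywhere in the string.
The match spans [0:6] → 'grg@jx'.
Captured: group 1 = 'grg@j', group 2 = 'x'.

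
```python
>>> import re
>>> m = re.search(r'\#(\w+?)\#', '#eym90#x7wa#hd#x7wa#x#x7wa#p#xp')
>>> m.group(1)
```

'eym90'

The match spans [0:7] → '#eym90#'.
Captured: group 1 = 'eym90'.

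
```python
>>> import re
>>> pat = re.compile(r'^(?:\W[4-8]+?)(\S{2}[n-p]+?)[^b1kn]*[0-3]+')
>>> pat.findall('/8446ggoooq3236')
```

A non-greedy quantifier consumes as few characters as it can — just enough that the remainder of the pattern still matches from where it stops; whatever follows it matches normally.
`findall` collects group 1 from the one match (1 total).

['ggo']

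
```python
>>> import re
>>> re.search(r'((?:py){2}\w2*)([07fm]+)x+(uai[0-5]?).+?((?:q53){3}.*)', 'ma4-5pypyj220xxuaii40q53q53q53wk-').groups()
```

This matches the literal 'py' repeated 2 times, then a word character, then zero or more of a literal '2' (captured); then one or more of one of [07fm] (captured); then one or more of a literal 'x'; then the literal 'uai', then optionally a character in [0-5] (captured); then one or more of any character (lazy); then the literal 'q53' repeated 3 times, then zero or more of any character (captured).
`search` walks the string left to right and returns the first match it finds.
The match spans [5:33] → 'pypyj220xxuaii40q53q53q53wk-'.
Captured: group 1 = 'pypyj22', group 2 = '0', group 3 = 'uai', group 4 = 'q53q53q53wk-'.

('pypyj22', '0', 'uai', 'q53q53q53wk-')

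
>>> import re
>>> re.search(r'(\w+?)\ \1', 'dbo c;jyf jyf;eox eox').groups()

The match spans [6:13] → 'jyf jyf'.
Captured: group 1 = 'jyf'.

('jyf',)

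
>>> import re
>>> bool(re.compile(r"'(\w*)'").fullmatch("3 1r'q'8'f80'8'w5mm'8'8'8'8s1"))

`re.fullmatch` is like wrapping the pattern in `^…$` (in single-line mode).
Here there's no way to consume every character, so the call returns None, and `bool(None)` is False.

False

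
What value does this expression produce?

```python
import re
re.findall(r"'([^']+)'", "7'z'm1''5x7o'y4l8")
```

['z', '5x7o']

Because there's exactly one group, `findall` drops the full match and keeps group 1 from each hit.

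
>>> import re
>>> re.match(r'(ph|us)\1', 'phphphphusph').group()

'phph'

With `match`, the pattern is implicitly anchored at the beginning.
The match spans [0:4] → 'phph'.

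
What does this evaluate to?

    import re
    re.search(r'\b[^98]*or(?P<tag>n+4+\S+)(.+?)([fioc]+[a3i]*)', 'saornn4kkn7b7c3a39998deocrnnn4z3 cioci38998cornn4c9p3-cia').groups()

The match spans [0:39] → 'saornn4kkn7b7c3a39998deocrnnn4z3 cioci3'.
Captured: group 1 = 'nn4kkn7b7c3a39998deocrnnn4z3', group 2 = ' ', group 3 = 'cioci3'.

('nn4kkn7b7c3a39998deocrnnn4z3', ' ', 'cioci3')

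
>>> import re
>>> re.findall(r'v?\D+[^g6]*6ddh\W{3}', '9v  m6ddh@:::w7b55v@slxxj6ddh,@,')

Pattern: optionally the literal 'v', then one or more of a non-digit, then zero or more of any character except [g6]; then the literal '6d', then the literal 'dh', then exactly 3 of a non-word character.
Matches: at [1:12] → 'v  m6ddh@::'; at [12:32] → ':w7b55v@slxxj6ddh,@,'.
No capturing groups, so `findall` returns the 2 full match strings.

['v  m6ddh@::', ':w7b55v@slxxj6ddh,@,']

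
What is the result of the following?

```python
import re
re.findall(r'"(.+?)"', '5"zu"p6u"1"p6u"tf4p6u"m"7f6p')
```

Lazy quantifiers expand one character at a time until the remainder of the pattern can match.
Scanning left to right: at [1:5] match '"zu"', group 1 = 'zu'; at [8:11] match '"1"', group 1 = '1'; at [14:22] match '"tf4p6u"', group 1 = 'tf4p6u'.
`findall` collects group 1 from each match (3 total).

['zu', '1', 'tf4p6u']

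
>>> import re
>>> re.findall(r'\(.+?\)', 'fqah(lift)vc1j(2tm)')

['(lift)', '(2tm)']

Matches: at [4:10] → '(lift)'; at [14:19] → '(2tm)'.
With no groups in the pattern, `findall` gives back each whole match — 2 here.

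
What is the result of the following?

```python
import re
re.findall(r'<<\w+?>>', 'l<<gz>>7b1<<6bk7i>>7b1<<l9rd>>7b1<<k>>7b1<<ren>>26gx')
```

['<<gz>>', '<<6bk7i>>', '<<l9rd>>', '<<k>>', '<<ren>>']

No capturing groups, so `findall` returns the 5 full match strings.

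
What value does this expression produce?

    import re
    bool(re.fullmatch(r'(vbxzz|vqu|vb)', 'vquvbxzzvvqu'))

`fullmatch` succeeds only if the pattern covers the string from start to end.
Here the pattern can't cover the whole string, so the call returns None, and `bool(None)` is False.

False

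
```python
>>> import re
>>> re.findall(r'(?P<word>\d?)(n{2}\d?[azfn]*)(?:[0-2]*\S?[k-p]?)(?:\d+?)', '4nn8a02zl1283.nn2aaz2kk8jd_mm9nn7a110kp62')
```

[('4', 'nn8a'), ('', 'nn2aaz'), ('9', 'nn7a')]

2 groups means each result is a tuple of 2 captured strings — 3 here.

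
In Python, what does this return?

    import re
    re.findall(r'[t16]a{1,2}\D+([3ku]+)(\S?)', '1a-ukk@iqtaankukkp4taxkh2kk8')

The pattern matches one of [t16], then 1 to 2 of the literal 'a', then one or more of a non-digit; then one or more of one of [3ku] (captured); then optionally a non-whitespace character (captured).
Scanning left to right: at [0:18] match '1a-ukk@iqtaankukkp', groups = ('k', 'p'); at [19:24] match 'taxkh', groups = ('k', 'h').
`findall` packs the 2 group values into a tuple for every match.

[('k', 'p'), ('k', 'h')]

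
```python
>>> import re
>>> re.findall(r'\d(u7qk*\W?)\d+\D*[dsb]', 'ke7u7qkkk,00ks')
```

['u7qkkk,']

Pattern: a digit; then the literal 'u7q', then zero or more of a literal 'k', then optionally a non-word character (captured); then one or more of a digit, then zero or more of a non-digit, then one of [dsb].
Because there's exactly one group, `findall` drops the full match and keeps group 1 from the one hit.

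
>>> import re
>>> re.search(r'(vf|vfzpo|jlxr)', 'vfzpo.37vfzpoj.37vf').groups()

('vf',)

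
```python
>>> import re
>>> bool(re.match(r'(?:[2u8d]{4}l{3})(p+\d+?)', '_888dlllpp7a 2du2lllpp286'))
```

`re.match` only tries the pattern at the start of the string.
Here the pattern fails at index 0, so the call returns None, and `bool(None)` is False.

False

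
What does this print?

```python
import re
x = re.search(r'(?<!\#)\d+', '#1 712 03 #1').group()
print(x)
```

712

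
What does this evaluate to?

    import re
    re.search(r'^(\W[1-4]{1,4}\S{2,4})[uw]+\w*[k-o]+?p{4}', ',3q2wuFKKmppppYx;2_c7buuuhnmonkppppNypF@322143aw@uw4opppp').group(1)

Pattern: anchored at the start of the string; then a non-word character, then 1 to 4 of a character in [1-4], then 2 to 4 of a non-whitespace character (captured); then one or more of one of [uw]; then zero or more of a word character, then one or more of a character in [k-o] (lazy), then exactly 4 of a literal 'p'.
Unlike `match`, `search` isn't anchored — it looks for the pattern anywhere in the string.
The match spans [0:14] → ',3q2wuFKKmpppp'.
Captured: group 1 = ',3q2w'.

',3q2w'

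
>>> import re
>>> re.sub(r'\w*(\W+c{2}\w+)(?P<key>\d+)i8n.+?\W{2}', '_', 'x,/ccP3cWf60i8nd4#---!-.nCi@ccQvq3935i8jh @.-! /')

A `+?`/`*?`/`{m,n}?` starts at its minimum and grows only as far as needed for what follows to match.
Each match is replaced by '_'.

'_--!-.nCi@ccQvq3935i8jh @.-! /'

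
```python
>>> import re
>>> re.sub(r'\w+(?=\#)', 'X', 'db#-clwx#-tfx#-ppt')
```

The `(?=…)`/`(?<=…)` assertion just peeks at neighbouring text; it doesn't advance the match position.
Matches: at [0:2] → 'db'; at [4:8] → 'clwx'; at [10:13] → 'tfx'.
Each match is replaced by 'X'.

'X#-X#-X#-ppt'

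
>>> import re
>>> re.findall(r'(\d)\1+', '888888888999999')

['8', '9']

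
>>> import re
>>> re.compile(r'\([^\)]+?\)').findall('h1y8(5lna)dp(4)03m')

Walking the string: at [4:10] → '(5lna)'; at [12:15] → '(4)'.
`findall` yields the raw match text (2 of them) because the pattern has no groups.

['(5lna)', '(4)']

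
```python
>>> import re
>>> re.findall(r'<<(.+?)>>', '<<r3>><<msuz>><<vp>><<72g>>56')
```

['r3', 'msuz', 'vp', '72g']

Walking the string: at [0:6] match '<<r3>>', group 1 = 'r3'; at [6:14] match '<<msuz>>', group 1 = 'msuz'; at [14:20] match '<<vp>>', group 1 = 'vp'; at [20:27] match '<<72g>>', group 1 = '72g'.
With a single group, `findall` returns only what that group captured — 4 items.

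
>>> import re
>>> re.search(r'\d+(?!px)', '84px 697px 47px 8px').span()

`(?!…)`/`(?<!…)` only lets a position through if the neighbouring text does NOT match; no characters are consumed.
`re.search` tries every starting position until one works.
The match spans [0:1] → '8'.

(0, 1)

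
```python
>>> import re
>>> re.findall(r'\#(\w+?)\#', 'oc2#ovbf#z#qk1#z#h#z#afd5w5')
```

['ovbf', 'qk1', 'h']

Matches: at [3:9] match '#ovbf#', group 1 = 'ovbf'; at [10:15] match '#qk1#', group 1 = 'qk1'; at [16:19] match '#h#', group 1 = 'h'.
With a single group, `findall` returns only what that group captured — 3 items.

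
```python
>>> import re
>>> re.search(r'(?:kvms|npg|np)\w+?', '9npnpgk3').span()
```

The match spans [1:4] → 'npn'.

(1, 4)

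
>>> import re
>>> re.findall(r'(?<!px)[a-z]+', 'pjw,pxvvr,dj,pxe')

The negative lookahead/lookbehind blocks any match where the forbidden context is present.
`findall` yields the raw match text (4 of them) because the pattern has no groups.

['pjw', 'pxvvr', 'dj', 'pxe']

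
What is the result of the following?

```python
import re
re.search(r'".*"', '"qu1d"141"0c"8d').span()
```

`re.search` tries every starting position until one works.
The match spans [0:13] → '"qu1d"141"0c"'.

(0, 13)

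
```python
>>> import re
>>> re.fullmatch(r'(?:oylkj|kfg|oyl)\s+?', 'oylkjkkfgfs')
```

None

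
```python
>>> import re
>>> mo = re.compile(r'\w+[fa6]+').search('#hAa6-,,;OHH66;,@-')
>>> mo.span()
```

(1, 5)

The pattern matches one or more of a word character; then one or more of one of [fa6].
`re.search` tries every starting position until one works.
The match spans [1:5] → 'hAa6'.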